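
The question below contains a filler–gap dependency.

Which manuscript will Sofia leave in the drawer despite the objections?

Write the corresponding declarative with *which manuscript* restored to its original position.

'which manuscript' is the direct object of 'leave'. It moves to the left edge, and the trace sits right after 'leave':
Which manuscript will Sofia leave ___ in the drawer despite the objections?

Sofia will leave which manuscript in the drawer despite the objections.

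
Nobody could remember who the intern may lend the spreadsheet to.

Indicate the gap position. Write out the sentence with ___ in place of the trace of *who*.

Nobody could remember who the intern may lend the spreadsheet to ___.

Underlying clause: The intern may lend the spreadsheet to who.
The filler 'who' is interpreted as the object of the preposition 'to' (recipient of 'lend'). The gap is right after 'to'.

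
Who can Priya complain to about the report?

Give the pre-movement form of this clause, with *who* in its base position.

Priya can complain to who about the report.

'who' is the object of the preposition 'to'. Fronting leaves a gap immediately after 'to':
Who can Priya complain to ___ about the report?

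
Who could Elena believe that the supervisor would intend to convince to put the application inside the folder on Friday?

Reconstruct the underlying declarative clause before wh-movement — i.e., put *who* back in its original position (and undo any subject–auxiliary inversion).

Elena could believe that the supervisor would intend to convince who to put the application inside the folder on Friday.

'who' is the direct object of 'convince'. Wh-movement fronts it, leaving a gap right after 'convince':
Who could Elena believe that the supervisor would intend to convince ___ to put the application inside the folder on Friday?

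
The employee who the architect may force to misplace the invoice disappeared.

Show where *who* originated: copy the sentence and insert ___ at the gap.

'who' is the direct object of 'force'. The gap is right after 'force'.

The employee who the architect may force ___ to misplace the invoice disappeared.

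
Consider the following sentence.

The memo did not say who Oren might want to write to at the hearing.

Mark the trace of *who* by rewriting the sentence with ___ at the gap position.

In situ: Oren might want to write to who at the hearing.
'who' functions as the object of the preposition 'to'. The gap is right after 'to'.

The memo did not say who Oren might want to write to ___ at the hearing.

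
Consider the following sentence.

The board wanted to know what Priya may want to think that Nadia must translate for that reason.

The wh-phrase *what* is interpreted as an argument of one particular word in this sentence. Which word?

translate

Pre-movement form: Priya may want to think that Nadia must translate what for that reason.
The filler 'what' is interpreted as the direct object of 'translate'. Fronting leaves a gap immediately after 'translate':
The board wanted to know what Priya may want to think that Nadia must translate ___ for that reason.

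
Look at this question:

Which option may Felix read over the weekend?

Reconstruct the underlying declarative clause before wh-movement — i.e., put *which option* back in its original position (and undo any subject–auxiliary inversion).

The filler 'which option' is interpreted as the direct object of 'read'. Wh-movement fronts it, leaving a gap right after 'read':
Which option may Felix read ___ over the weekend?

Felix may read which option over the weekend.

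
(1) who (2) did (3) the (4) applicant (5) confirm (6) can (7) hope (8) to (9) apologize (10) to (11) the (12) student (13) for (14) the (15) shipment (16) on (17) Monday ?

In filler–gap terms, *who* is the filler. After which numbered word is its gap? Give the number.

5

In situ: The applicant did confirm who can hope to apologize to the student for the shipment on Monday.
'who' functions as the subject of the clause embedded under 'confirm'. Fronting leaves a gap immediately after 'confirm':
Who did the applicant confirm ___ can hope to apologize to the student for the shipment on Monday?
'confirm' is word 5.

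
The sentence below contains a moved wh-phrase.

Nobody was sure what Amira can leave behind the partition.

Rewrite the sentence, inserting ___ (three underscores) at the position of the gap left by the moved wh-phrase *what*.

Nobody was sure what Amira can leave ___ behind the partition.

Underlying clause: Amira can leave what behind the partition.
'what' functions as the direct object of 'leave'. The gap is right after 'leave'.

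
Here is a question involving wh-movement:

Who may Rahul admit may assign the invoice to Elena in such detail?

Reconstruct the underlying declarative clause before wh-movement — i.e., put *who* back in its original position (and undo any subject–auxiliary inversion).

Rahul may admit who may assign the invoice to Elena in such detail.

The filler 'who' is interpreted as the subject of the clause embedded under 'admit'. Wh-movement fronts it, leaving a gap right after 'admit':
Who may Rahul admit ___ may assign the invoice to Elena in such detail?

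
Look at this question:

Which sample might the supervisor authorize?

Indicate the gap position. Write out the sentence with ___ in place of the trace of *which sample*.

Which sample might the supervisor authorize ___?

Pre-movement form: The supervisor might authorize which sample.
'which sample' is the direct object of 'authorize'. The gap is right after 'authorize'.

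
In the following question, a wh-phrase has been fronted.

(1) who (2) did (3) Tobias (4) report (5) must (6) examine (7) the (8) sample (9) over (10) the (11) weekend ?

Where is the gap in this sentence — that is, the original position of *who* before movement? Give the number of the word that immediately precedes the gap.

4

In situ: Tobias did report who must examine the sample over the weekend.
The filler 'who' is interpreted as the subject of the clause embedded under 'report'. Wh-movement fronts it, leaving a gap right after 'report':
Who did Tobias report ___ must examine the sample over the weekend?
'report' is word 4.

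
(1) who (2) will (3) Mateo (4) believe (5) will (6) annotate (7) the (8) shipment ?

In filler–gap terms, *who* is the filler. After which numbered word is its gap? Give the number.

4

Pre-movement form: Mateo will believe who will annotate the shipment.
The filler 'who' is interpreted as the subject of the clause embedded under 'believe'. It moves to the left edge, and the trace sits right after 'believe':
Who will Mateo believe ___ will annotate the shipment?
'believe' is word 4.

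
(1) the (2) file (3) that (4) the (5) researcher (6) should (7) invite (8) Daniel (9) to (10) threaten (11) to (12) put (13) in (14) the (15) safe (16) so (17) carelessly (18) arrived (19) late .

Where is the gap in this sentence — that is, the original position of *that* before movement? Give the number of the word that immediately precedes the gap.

12

'that' is the direct object of 'put'. It moves to the left edge, and the trace sits right after 'put':
The file that the researcher should invite Daniel to threaten to put ___ in the safe so carelessly arrived late.
'put' is word 12.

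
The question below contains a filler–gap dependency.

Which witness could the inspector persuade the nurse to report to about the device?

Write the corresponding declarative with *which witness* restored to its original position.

'which witness' is the object of the preposition 'to'. Fronting leaves a gap immediately after 'to':
Which witness could the inspector persuade the nurse to report to ___ about the device?

The inspector could persuade the nurse to report to which witness about the device.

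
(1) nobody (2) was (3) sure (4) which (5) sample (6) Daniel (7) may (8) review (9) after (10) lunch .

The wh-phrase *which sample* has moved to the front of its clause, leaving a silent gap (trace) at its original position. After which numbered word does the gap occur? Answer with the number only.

In situ: Daniel may review which sample after lunch.
'which sample' functions as the direct object of 'review'. Fronting leaves a gap immediately after 'review':
Nobody was sure which sample Daniel may review ___ after lunch.
'review' is word 8.

8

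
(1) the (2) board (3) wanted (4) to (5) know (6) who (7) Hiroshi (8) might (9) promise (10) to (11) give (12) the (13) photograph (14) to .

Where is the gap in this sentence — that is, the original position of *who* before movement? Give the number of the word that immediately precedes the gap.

14

In situ: Hiroshi might promise to give the photograph to who.
'who' functions as the object of the preposition 'to' (recipient of 'give'). Wh-movement fronts it, leaving a gap right after 'to':
The board wanted to know who Hiroshi might promise to give the photograph to ___.
'to' is word 14.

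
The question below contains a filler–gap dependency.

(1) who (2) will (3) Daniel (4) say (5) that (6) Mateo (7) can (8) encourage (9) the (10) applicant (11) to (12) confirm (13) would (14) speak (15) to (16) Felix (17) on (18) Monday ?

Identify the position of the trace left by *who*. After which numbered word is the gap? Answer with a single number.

Underlying clause: Daniel will say that Mateo can encourage the applicant to confirm who would speak to Felix on Monday.
'who' functions as the subject of the clause embedded under 'confirm'. Fronting leaves a gap immediately after 'confirm':
Who will Daniel say that Mateo can encourage the applicant to confirm ___ would speak to Felix on Monday?
'confirm' is word 12.

12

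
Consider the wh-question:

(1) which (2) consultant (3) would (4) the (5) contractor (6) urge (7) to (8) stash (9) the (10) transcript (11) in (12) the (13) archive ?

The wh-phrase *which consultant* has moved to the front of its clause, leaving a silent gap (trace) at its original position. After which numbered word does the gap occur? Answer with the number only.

In situ: The contractor would urge which consultant to stash the transcript in the archive.
'which consultant' functions as the direct object of 'urge'. It moves to the left edge, and the trace sits right after 'urge':
Which consultant would the contractor urge ___ to stash the transcript in the archive?
'urge' is word 6.

6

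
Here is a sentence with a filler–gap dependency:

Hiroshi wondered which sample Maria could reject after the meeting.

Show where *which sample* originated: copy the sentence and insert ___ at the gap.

Hiroshi wondered which sample Maria could reject ___ after the meeting.

Underlying clause: Maria could reject which sample after the meeting.
'which sample' functions as the direct object of 'reject'. The gap is right after 'reject'.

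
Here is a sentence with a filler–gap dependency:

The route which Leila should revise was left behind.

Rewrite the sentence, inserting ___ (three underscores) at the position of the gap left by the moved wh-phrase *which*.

'which' functions as the direct object of 'revise'. The gap is right after 'revise'.

The route which Leila should revise ___ was left behind.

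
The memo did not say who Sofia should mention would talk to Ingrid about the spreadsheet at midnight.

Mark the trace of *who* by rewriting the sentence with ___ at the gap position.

The memo did not say who Sofia should mention ___ would talk to Ingrid about the spreadsheet at midnight.

Pre-movement form: Sofia should mention who would talk to Ingrid about the spreadsheet at midnight.
The filler 'who' is interpreted as the subject of the clause embedded under 'mention'. The gap is right after 'mention'.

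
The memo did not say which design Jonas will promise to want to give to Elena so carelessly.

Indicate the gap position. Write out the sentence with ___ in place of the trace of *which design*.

The memo did not say which design Jonas will promise to want to give ___ to Elena so carelessly.

Pre-movement form: Jonas will promise to want to give which design to Elena so carelessly.
The filler 'which design' is interpreted as the direct object of 'give'. The gap is right after 'give'.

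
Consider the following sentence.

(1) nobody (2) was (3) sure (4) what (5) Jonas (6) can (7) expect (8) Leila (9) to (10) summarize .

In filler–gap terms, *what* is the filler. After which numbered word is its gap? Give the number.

10

Pre-movement form: Jonas can expect Leila to summarize what.
'what' is the direct object of 'summarize'. It moves to the left edge, and the trace sits right after 'summarize':
Nobody was sure what Jonas can expect Leila to summarize ___.
'summarize' is word 10.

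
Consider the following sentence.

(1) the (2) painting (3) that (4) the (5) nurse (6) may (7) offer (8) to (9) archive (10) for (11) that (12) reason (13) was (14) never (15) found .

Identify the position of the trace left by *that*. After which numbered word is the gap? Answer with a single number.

'that' functions as the direct object of 'archive'. It moves to the left edge, and the trace sits right after 'archive':
The painting that the nurse may offer to archive ___ for that reason was never found.
'archive' is word 9.

9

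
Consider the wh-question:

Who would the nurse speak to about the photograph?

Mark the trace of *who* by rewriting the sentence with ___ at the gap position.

Who would the nurse speak to ___ about the photograph?

Before movement: The nurse would speak to who about the photograph.
'who' is the object of the preposition 'to'. The gap is right after 'to'.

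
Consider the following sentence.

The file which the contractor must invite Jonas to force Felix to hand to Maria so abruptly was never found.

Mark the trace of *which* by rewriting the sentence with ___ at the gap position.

The file which the contractor must invite Jonas to force Felix to hand ___ to Maria so abruptly was never found.

'which' is the direct object of 'hand'. The gap is right after 'hand'.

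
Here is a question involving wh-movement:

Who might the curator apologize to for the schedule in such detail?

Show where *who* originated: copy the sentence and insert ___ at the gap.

Pre-movement form: The curator might apologize to who for the schedule in such detail.
'who' functions as the object of the preposition 'to'. The gap is right after 'to'.

Who might the curator apologize to ___ for the schedule in such detail?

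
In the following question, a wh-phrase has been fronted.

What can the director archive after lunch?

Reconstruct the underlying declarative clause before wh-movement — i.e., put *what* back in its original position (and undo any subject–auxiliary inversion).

The filler 'what' is interpreted as the direct object of 'archive'. Fronting leaves a gap immediately after 'archive':
What can the director archive ___ after lunch?

The director can archive what after lunch.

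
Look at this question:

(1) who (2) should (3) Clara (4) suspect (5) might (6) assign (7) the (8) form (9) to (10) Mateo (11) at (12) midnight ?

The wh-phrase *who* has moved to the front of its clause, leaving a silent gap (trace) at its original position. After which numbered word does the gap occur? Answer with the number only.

4

Pre-movement form: Clara should suspect who might assign the form to Mateo at midnight.
'who' functions as the subject of the clause embedded under 'suspect'. Fronting leaves a gap immediately after 'suspect':
Who should Clara suspect ___ might assign the form to Mateo at midnight?
'suspect' is word 4.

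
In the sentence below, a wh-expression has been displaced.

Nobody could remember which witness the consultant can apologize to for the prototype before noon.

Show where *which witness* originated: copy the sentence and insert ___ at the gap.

Nobody could remember which witness the consultant can apologize to ___ for the prototype before noon.

Before movement: The consultant can apologize to which witness for the prototype before noon.
'which witness' is the object of the preposition 'to'. The gap is right after 'to'.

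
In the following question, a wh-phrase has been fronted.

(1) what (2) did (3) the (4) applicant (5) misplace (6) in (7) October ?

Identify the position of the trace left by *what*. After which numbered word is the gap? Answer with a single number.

5

Pre-movement form: The applicant did misplace what in October.
The filler 'what' is interpreted as the direct object of 'misplace'. Fronting leaves a gap immediately after 'misplace':
What did the applicant misplace ___ in October?
'misplace' is word 5.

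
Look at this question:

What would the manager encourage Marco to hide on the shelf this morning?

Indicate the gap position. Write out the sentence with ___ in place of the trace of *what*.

What would the manager encourage Marco to hide ___ on the shelf this morning?

Underlying clause: The manager would encourage Marco to hide what on the shelf this morning.
The filler 'what' is interpreted as the direct object of 'hide'. The gap is right after 'hide'.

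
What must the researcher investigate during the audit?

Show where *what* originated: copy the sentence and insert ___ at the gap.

What must the researcher investigate ___ during the audit?

Underlying clause: The researcher must investigate what during the audit.
The filler 'what' is interpreted as the direct object of 'investigate'. The gap is right after 'investigate'.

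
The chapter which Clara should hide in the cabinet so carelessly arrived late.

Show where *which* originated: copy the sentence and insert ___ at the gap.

'which' functions as the direct object of 'hide'. The gap is right after 'hide'.

The chapter which Clara should hide ___ in the cabinet so carelessly arrived late.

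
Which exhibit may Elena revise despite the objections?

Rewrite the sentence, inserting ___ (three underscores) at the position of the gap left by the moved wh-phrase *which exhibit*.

In situ: Elena may revise which exhibit despite the objections.
The filler 'which exhibit' is interpreted as the direct object of 'revise'. The gap is right after 'revise'.

Which exhibit may Elena revise ___ despite the objections?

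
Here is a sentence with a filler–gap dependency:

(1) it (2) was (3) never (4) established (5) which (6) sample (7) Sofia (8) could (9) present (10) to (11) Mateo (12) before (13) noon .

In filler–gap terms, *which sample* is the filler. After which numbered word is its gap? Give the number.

9

Pre-movement form: Sofia could present which sample to Mateo before noon.
The filler 'which sample' is interpreted as the direct object of 'present'. Wh-movement fronts it, leaving a gap right after 'present':
It was never established which sample Sofia could present ___ to Mateo before noon.
'present' is word 9.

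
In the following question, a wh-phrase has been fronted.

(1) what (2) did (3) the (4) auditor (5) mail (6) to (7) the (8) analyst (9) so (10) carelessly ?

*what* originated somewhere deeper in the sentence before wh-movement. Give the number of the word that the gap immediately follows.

5

Pre-movement form: The auditor did mail what to the analyst so carelessly.
The filler 'what' is interpreted as the direct object of 'mail'. Wh-movement fronts it, leaving a gap right after 'mail':
What did the auditor mail ___ to the analyst so carelessly?
'mail' is word 5.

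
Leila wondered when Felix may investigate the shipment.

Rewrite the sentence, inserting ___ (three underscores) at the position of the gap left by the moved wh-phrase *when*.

Leila wondered when Felix may investigate the shipment ___.

Before movement: Felix may investigate the shipment when.
The filler 'when' is interpreted as the temporal adjunct. The gap is right after 'shipment'.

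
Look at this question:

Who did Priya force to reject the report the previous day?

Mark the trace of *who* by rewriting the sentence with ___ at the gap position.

Who did Priya force ___ to reject the report the previous day?

Pre-movement form: Priya did force who to reject the report the previous day.
The filler 'who' is interpreted as the direct object of 'force'. The gap is right after 'force'.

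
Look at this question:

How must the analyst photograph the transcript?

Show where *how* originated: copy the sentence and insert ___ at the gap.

Pre-movement form: The analyst must photograph the transcript how.
'how' is the manner adjunct. The gap is right after 'transcript'.

How must the analyst photograph the transcript ___?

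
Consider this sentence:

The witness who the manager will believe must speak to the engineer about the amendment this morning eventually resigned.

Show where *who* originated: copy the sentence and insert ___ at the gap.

The witness who the manager will believe ___ must speak to the engineer about the amendment this morning eventually resigned.

The filler 'who' is interpreted as the subject of the clause embedded under 'believe'. The gap is right after 'believe'.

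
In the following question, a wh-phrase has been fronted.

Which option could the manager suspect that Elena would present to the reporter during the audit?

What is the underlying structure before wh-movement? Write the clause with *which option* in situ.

'which option' functions as the direct object of 'present'. It moves to the left edge, and the trace sits right after 'present':
Which option could the manager suspect that Elena would present ___ to the reporter during the audit?

The manager could suspect that Elena would present which option to the reporter during the audit.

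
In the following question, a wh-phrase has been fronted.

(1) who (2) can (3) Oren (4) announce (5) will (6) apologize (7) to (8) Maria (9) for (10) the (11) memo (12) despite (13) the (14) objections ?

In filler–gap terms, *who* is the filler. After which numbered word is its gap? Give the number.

Underlying clause: Oren can announce who will apologize to Maria for the memo despite the objections.
'who' functions as the subject of the clause embedded under 'announce'. Fronting leaves a gap immediately after 'announce':
Who can Oren announce ___ will apologize to Maria for the memo despite the objections?
'announce' is word 4.

4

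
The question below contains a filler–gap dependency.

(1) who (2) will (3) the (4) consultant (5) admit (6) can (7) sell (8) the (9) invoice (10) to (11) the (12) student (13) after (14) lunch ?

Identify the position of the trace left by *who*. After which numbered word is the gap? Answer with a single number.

Pre-movement form: The consultant will admit who can sell the invoice to the student after lunch.
'who' is the subject of the clause embedded under 'admit'. Wh-movement fronts it, leaving a gap right after 'admit':
Who will the consultant admit ___ can sell the invoice to the student after lunch?
'admit' is word 5.

5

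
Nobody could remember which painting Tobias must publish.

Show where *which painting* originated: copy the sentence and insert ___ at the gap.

Pre-movement form: Tobias must publish which painting.
'which painting' functions as the direct object of 'publish'. The gap is right after 'publish'.

Nobody could remember which painting Tobias must publish ___.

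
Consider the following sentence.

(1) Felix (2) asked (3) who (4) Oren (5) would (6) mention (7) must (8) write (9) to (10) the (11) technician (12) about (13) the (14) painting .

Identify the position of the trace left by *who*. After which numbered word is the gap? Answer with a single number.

6

In situ: Oren would mention who must write to the technician about the painting.
'who' is the subject of the clause embedded under 'mention'. It moves to the left edge, and the trace sits right after 'mention':
Felix asked who Oren would mention ___ must write to the technician about the painting.
'mention' is word 6.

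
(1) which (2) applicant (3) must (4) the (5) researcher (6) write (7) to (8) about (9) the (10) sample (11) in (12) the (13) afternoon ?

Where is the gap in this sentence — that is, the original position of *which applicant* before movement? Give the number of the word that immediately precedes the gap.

Underlying clause: The researcher must write to which applicant about the sample in the afternoon.
'which applicant' functions as the object of the preposition 'to'. It moves to the left edge, and the trace sits right after 'to':
Which applicant must the researcher write to ___ about the sample in the afternoon?
'to' is word 7.

7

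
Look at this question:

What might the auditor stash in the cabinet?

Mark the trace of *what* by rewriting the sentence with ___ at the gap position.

Underlying clause: The auditor might stash what in the cabinet.
'what' is the direct object of 'stash'. The gap is right after 'stash'.

What might the auditor stash ___ in the cabinet?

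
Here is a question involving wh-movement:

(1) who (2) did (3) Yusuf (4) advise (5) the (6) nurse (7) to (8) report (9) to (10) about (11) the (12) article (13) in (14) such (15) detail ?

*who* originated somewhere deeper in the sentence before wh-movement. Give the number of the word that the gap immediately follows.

9

Underlying clause: Yusuf did advise the nurse to report to who about the article in such detail.
The filler 'who' is interpreted as the object of the preposition 'to'. It moves to the left edge, and the trace sits right after 'to':
Who did Yusuf advise the nurse to report to ___ about the article in such detail?
'to' is word 9.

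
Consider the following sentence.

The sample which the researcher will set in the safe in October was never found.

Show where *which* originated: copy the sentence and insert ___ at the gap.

The sample which the researcher will set ___ in the safe in October was never found.

The filler 'which' is interpreted as the direct object of 'set'. The gap is right after 'set'.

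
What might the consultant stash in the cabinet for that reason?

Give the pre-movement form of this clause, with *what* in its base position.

'what' functions as the direct object of 'stash'. Wh-movement fronts it, leaving a gap right after 'stash':
What might the consultant stash ___ in the cabinet for that reason?

The consultant might stash what in the cabinet for that reason.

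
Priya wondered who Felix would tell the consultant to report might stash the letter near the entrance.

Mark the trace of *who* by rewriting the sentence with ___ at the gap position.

Priya wondered who Felix would tell the consultant to report ___ might stash the letter near the entrance.

Underlying clause: Felix would tell the consultant to report who might stash the letter near the entrance.
'who' functions as the subject of the clause embedded under 'report'. The gap is right after 'report'.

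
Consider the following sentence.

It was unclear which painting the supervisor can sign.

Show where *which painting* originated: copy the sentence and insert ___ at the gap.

It was unclear which painting the supervisor can sign ___.

Underlying clause: The supervisor can sign which painting.
'which painting' functions as the direct object of 'sign'. The gap is right after 'sign'.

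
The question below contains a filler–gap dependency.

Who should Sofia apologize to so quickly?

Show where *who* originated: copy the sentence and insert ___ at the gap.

Who should Sofia apologize to ___ so quickly?

Underlying clause: Sofia should apologize to who so quickly.
'who' is the object of the preposition 'to'. The gap is right after 'to'.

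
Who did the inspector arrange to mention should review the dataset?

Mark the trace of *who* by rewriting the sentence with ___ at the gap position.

Who did the inspector arrange to mention ___ should review the dataset?

Pre-movement form: The inspector did arrange to mention who should review the dataset.
'who' functions as the subject of the clause embedded under 'mention'. The gap is right after 'mention'.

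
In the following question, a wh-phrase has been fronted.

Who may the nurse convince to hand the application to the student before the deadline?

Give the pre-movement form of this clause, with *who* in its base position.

'who' is the direct object of 'convince'. Wh-movement fronts it, leaving a gap right after 'convince':
Who may the nurse convince ___ to hand the application to the student before the deadline?

The nurse may convince who to hand the application to the student before the deadline.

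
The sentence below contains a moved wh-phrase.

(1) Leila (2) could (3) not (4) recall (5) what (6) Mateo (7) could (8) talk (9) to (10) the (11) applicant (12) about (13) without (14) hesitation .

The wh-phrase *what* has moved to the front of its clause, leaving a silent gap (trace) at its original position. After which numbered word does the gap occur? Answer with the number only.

Before movement: Mateo could talk to the applicant about what without hesitation.
The filler 'what' is interpreted as the object of the preposition 'about'. Fronting leaves a gap immediately after 'about':
Leila could not recall what Mateo could talk to the applicant about ___ without hesitation.
'about' is word 12.

12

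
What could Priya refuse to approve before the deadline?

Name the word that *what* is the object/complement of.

approve

Before movement: Priya could refuse to approve what before the deadline.
'what' is the direct object of 'approve'. It moves to the left edge, and the trace sits right after 'approve':
What could Priya refuse to approve ___ before the deadline?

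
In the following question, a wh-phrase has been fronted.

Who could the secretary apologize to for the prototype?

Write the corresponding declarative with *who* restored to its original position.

The secretary could apologize to who for the prototype.

'who' is the object of the preposition 'to'. It moves to the left edge, and the trace sits right after 'to':
Who could the secretary apologize to ___ for the prototype?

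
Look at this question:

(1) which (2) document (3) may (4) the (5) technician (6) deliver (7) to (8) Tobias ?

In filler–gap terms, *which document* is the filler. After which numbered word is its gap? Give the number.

6

Pre-movement form: The technician may deliver which document to Tobias.
The filler 'which document' is interpreted as the direct object of 'deliver'. It moves to the left edge, and the trace sits right after 'deliver':
Which document may the technician deliver ___ to Tobias?
'deliver' is word 6.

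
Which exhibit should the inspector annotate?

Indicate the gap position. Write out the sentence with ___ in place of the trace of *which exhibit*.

In situ: The inspector should annotate which exhibit.
'which exhibit' functions as the direct object of 'annotate'. The gap is right after 'annotate'.

Which exhibit should the inspector annotate ___?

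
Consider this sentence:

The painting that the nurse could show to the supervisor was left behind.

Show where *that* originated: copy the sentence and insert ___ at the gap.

'that' functions as the direct object of 'show'. The gap is right after 'show'.

The painting that the nurse could show ___ to the supervisor was left behind.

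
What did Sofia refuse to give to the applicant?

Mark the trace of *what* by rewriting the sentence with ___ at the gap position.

What did Sofia refuse to give ___ to the applicant?

Before movement: Sofia did refuse to give what to the applicant.
'what' is the direct object of 'give'. The gap is right after 'give'.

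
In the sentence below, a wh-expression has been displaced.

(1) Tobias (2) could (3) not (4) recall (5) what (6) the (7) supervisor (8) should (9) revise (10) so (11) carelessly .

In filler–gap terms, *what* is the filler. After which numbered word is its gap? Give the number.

Pre-movement form: The supervisor should revise what so carelessly.
'what' functions as the direct object of 'revise'. Wh-movement fronts it, leaving a gap right after 'revise':
Tobias could not recall what the supervisor should revise ___ so carelessly.
'revise' is word 9.

9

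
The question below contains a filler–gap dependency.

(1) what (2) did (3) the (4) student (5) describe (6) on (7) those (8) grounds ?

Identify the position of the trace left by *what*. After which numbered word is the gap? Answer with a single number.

5

Underlying clause: The student did describe what on those grounds.
'what' functions as the direct object of 'describe'. Fronting leaves a gap immediately after 'describe':
What did the student describe ___ on those grounds?
'describe' is word 5.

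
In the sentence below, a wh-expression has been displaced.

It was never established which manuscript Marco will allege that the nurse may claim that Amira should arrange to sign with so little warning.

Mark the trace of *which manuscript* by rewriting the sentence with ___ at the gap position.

Underlying clause: Marco will allege that the nurse may claim that Amira should arrange to sign which manuscript with so little warning.
'which manuscript' is the direct object of 'sign'. The gap is right after 'sign'.

It was never established which manuscript Marco will allege that the nurse may claim that Amira should arrange to sign ___ with so little warning.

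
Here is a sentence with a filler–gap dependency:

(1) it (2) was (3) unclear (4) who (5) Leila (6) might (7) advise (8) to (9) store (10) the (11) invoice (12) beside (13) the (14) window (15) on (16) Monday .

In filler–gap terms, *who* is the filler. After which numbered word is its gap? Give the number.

Underlying clause: Leila might advise who to store the invoice beside the window on Monday.
The filler 'who' is interpreted as the direct object of 'advise'. Wh-movement fronts it, leaving a gap right after 'advise':
It was unclear who Leila might advise ___ to store the invoice beside the window on Monday.
'advise' is word 7.

7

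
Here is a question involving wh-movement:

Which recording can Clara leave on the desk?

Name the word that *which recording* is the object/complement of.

Before movement: Clara can leave which recording on the desk.
The filler 'which recording' is interpreted as the direct object of 'leave'. Wh-movement fronts it, leaving a gap right after 'leave':
Which recording can Clara leave ___ on the desk?

leave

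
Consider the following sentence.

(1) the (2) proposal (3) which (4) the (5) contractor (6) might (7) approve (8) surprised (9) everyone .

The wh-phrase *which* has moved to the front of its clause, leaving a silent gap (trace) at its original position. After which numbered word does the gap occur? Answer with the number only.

The filler 'which' is interpreted as the direct object of 'approve'. It moves to the left edge, and the trace sits right after 'approve':
The proposal which the contractor might approve ___ surprised everyone.
'approve' is word 7.

7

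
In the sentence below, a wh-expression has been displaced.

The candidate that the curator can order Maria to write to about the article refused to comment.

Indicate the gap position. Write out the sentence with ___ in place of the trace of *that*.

The candidate that the curator can order Maria to write to ___ about the article refused to comment.

'that' functions as the object of the preposition 'to'. The gap is right after 'to'.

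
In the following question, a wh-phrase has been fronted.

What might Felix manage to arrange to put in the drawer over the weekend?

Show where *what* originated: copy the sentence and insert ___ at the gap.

What might Felix manage to arrange to put ___ in the drawer over the weekend?

Underlying clause: Felix might manage to arrange to put what in the drawer over the weekend.
'what' functions as the direct object of 'put'. The gap is right after 'put'.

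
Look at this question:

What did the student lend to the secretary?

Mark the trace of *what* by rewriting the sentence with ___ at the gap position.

What did the student lend ___ to the secretary?

Underlying clause: The student did lend what to the secretary.
'what' is the direct object of 'lend'. The gap is right after 'lend'.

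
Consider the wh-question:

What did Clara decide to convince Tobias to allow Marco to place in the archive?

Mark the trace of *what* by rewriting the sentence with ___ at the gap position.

Before movement: Clara did decide to convince Tobias to allow Marco to place what in the archive.
'what' is the direct object of 'place'. The gap is right after 'place'.

What did Clara decide to convince Tobias to allow Marco to place ___ in the archive?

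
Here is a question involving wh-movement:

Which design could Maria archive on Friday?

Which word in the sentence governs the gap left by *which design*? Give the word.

archive

Pre-movement form: Maria could archive which design on Friday.
The filler 'which design' is interpreted as the direct object of 'archive'. Wh-movement fronts it, leaving a gap right after 'archive':
Which design could Maria archive ___ on Friday?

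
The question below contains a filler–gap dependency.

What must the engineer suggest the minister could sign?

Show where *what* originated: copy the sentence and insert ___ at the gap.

Pre-movement form: The engineer must suggest the minister could sign what.
'what' functions as the direct object of 'sign'. The gap is right after 'sign'.

What must the engineer suggest the minister could sign ___?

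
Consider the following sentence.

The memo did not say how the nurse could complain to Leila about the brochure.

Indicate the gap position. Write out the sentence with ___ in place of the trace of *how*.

In situ: The nurse could complain to Leila about the brochure how.
The filler 'how' is interpreted as the manner adjunct. The gap is right after 'brochure'.

The memo did not say how the nurse could complain to Leila about the brochure ___.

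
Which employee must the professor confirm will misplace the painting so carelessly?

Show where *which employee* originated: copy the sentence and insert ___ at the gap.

Underlying clause: The professor must confirm which employee will misplace the painting so carelessly.
The filler 'which employee' is interpreted as the subject of the clause embedded under 'confirm'. The gap is right after 'confirm'.

Which employee must the professor confirm ___ will misplace the painting so carelessly?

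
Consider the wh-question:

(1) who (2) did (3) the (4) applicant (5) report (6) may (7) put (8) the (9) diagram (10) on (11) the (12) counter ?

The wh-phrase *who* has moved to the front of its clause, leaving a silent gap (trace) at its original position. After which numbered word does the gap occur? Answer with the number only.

Pre-movement form: The applicant did report who may put the diagram on the counter.
The filler 'who' is interpreted as the subject of the clause embedded under 'report'. It moves to the left edge, and the trace sits right after 'report':
Who did the applicant report ___ may put the diagram on the counter?
'report' is word 5.

5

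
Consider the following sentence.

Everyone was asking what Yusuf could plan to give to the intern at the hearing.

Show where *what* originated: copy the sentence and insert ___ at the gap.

Pre-movement form: Yusuf could plan to give what to the intern at the hearing.
The filler 'what' is interpreted as the direct object of 'give'. The gap is right after 'give'.

Everyone was asking what Yusuf could plan to give ___ to the intern at the hearing.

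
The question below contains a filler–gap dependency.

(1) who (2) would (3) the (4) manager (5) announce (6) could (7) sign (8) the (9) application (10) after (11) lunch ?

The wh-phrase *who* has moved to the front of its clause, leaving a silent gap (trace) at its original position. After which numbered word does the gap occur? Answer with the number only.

In situ: The manager would announce who could sign the application after lunch.
The filler 'who' is interpreted as the subject of the clause embedded under 'announce'. Wh-movement fronts it, leaving a gap right after 'announce':
Who would the manager announce ___ could sign the application after lunch?
'announce' is word 5.

5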